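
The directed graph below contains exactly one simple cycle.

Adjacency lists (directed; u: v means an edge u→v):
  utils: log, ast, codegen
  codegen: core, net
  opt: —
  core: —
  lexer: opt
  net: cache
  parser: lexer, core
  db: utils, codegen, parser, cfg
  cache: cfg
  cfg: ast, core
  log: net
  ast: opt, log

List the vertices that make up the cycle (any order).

DFS with gray/black marking from net:
net gray
  cache gray
    cfg gray
      ast gray
        opt gray
        opt black
        log gray
          log→net: net is gray → back edge
Back edge closes the cycle net → cache → cfg → ast → log → net; its vertices are {ast, cfg, log, net, cache}.

ast, cfg, log, net, cache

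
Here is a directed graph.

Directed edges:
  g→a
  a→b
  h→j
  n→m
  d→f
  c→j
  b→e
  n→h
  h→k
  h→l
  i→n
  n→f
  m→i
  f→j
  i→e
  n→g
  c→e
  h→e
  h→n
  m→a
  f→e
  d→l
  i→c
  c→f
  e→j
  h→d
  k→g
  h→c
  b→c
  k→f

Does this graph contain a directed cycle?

Yes

DFS with white/gray/black marking, starting from c:
c gray
  j gray
  j black
  f gray
    f→j: j black — skip
    e gray
      e→j: j black — skip
    e black
  f black
  c→e: e black — skip
c black
a gray
  b gray
    b→c: c black — skip
    b→e: e black — skip
  b black
a black
d gray
  d→f: f black — skip
  l gray
  l black
d black
g gray
  g→a: a black — skip
g black
h gray
  h→d: d black — skip
  h→j: j black — skip
  h→l: l black — skip
  h→c: c black — skip
  k gray
    k→g: g black — skip
    k→f: f black — skip
  k black
  n gray
    n→f: f black — skip
    n→g: g black — skip
    m gray
      i gray
        i→c: c black — skip
        i→n: n is gray → back edge
Back edge found, so a cycle exists: n → m → i → n.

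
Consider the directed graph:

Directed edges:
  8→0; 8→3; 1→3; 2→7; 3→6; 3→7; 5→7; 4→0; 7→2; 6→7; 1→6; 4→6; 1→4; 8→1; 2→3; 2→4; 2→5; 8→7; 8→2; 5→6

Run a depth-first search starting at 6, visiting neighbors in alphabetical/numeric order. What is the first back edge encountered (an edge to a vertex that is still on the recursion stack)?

DFS from 6 (visiting neighbors in alphabetical/numeric order); mark gray on enter, black on exit:
6 gray
  7 gray
    2 gray
      3 gray
        3→6: 6 is gray → back edge
First back edge: 3 → 6.

3->6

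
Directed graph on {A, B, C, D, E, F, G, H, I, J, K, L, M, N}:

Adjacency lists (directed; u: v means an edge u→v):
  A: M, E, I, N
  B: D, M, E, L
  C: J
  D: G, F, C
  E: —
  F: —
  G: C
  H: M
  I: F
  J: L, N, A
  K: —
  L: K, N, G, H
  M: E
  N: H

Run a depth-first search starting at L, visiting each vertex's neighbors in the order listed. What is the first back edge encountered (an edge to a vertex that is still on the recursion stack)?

J->L

DFS from L (visiting each vertex's neighbors in the order listed); mark gray on enter, black on exit:
L gray
  K gray
  K black
  N gray
    H gray
      M gray
        E gray
        E black
      M black
    H black
  N black
  G gray
    C gray
      J gray
        J→L: L is gray → back edge
First back edge: J → L.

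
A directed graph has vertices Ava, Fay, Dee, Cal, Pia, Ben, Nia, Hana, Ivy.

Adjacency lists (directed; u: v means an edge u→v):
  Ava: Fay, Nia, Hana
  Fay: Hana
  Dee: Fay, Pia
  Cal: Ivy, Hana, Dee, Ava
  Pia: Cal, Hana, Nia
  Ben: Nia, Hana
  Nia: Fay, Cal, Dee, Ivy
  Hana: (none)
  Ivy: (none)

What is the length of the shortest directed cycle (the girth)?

3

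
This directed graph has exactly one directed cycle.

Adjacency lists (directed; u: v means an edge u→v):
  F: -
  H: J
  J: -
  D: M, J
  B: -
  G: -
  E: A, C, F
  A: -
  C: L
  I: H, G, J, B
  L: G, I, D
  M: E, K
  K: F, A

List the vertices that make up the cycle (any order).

C, D, E, L, M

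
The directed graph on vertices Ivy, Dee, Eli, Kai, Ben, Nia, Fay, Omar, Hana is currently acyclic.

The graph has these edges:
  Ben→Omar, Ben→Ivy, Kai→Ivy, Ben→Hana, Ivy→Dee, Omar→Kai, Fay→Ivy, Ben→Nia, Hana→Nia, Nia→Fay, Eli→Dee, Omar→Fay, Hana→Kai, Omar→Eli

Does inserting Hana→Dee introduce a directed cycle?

No

Adding Hana→Dee creates a cycle iff Dee can already reach Hana.
Explore from Dee: no path reaches Hana. The graph stays acyclic.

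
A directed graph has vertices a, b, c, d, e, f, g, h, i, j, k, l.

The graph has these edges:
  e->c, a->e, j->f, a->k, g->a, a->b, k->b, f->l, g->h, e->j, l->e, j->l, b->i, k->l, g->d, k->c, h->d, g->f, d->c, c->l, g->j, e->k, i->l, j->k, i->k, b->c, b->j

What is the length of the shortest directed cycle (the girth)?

For each vertex v, BFS finds the shortest path from v back to v.
The shortest such closed walk is e → c → l → e, length 3.

3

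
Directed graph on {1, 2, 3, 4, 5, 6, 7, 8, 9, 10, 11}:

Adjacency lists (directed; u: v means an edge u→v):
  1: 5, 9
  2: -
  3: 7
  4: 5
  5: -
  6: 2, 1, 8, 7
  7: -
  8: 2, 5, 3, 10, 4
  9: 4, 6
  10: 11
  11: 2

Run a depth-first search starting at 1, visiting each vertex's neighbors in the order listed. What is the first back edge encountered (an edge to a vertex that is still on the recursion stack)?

6->1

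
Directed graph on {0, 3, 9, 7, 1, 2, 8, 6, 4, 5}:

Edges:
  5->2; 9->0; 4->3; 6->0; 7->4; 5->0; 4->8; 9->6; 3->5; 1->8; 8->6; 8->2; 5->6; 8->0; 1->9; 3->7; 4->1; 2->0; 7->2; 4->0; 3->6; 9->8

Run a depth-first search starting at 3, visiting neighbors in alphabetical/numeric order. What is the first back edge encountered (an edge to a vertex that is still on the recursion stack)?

4->3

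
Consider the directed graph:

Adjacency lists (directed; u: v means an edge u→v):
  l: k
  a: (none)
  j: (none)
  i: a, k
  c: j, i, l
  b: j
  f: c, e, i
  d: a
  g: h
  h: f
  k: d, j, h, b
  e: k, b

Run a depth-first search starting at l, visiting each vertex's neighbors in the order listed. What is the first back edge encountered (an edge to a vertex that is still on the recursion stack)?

i->k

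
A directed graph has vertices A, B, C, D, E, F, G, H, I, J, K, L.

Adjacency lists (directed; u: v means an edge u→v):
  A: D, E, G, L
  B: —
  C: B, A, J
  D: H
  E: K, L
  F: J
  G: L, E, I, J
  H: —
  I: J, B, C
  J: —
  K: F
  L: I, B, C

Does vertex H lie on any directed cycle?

No

H lies on a cycle iff there is a path from H back to itself.
Exploring from H, it never reaches itself; equivalently, its strongly connected component is a singleton.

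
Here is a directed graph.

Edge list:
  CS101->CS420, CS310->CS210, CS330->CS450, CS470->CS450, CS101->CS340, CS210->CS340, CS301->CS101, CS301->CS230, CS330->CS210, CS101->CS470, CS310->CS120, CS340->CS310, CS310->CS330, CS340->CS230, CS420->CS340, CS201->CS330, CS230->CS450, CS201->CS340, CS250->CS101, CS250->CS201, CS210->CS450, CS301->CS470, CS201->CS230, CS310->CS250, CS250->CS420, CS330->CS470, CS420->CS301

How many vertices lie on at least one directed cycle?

9

A vertex is on a directed cycle iff it belongs to a strongly connected component of size ≥ 2 (or has a self-loop).
The vertices on cycles are {CS101, CS201, CS210, CS250, CS301, CS310, CS330, CS340, CS420} — 9 in total.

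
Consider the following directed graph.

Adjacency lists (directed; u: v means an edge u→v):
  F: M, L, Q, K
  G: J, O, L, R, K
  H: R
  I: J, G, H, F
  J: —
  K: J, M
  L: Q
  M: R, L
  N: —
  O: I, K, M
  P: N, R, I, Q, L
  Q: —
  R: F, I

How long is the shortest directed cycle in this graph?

For each vertex v, BFS finds the shortest path from v back to v.
The shortest such closed walk is I → G → R → I, length 3.

3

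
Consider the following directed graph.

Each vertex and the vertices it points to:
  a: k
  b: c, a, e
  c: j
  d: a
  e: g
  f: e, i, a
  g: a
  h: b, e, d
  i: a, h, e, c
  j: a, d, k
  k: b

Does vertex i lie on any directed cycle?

No

i lies on a cycle iff there is a path from i back to itself.
Exploring from i, it never reaches itself; equivalently, its strongly connected component is a singleton.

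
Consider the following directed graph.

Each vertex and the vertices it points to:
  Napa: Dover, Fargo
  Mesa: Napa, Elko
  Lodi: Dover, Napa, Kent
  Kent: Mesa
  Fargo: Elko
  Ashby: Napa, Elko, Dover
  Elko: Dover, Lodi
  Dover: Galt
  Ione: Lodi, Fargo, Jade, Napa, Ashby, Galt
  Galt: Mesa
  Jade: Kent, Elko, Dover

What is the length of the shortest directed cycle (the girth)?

4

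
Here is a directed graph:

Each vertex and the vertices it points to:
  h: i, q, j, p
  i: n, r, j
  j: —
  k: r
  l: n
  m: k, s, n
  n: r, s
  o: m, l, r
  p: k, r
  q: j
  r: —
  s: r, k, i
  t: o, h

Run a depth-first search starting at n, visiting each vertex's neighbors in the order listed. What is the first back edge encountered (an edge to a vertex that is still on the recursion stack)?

DFS from n (visiting each vertex's neighbors in the order listed); mark gray on enter, black on exit:
n gray
  r gray
  r black
  s gray
    s→r: r black — skip
    k gray
      k→r: r black — skip
    k black
    i gray
      i→n: n is gray → back edge
First back edge: i → n.

i→n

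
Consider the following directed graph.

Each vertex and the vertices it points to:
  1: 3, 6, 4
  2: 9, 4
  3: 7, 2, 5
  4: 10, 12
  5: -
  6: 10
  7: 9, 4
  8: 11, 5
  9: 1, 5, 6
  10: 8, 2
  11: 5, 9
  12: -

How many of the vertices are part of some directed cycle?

10

A vertex is on a directed cycle iff it belongs to a strongly connected component of size ≥ 2 (or has a self-loop).
The vertices on cycles are {1, 2, 3, 4, 6, 7, 8, 9, 10, 11} — 10 in total.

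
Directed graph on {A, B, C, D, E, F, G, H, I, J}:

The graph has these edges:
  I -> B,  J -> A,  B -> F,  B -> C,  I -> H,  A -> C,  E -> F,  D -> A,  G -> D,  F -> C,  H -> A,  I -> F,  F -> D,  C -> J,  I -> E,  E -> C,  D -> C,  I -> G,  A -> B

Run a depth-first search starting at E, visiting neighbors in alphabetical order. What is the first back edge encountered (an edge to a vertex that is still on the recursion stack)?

B→C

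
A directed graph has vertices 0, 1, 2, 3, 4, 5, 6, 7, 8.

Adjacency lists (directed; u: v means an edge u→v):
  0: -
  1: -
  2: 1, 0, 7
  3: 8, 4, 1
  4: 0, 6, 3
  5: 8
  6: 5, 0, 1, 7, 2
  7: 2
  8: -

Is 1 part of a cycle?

1 lies on a cycle iff there is a path from 1 back to itself.
Exploring from 1, it never reaches itself; equivalently, its strongly connected component is a singleton.

No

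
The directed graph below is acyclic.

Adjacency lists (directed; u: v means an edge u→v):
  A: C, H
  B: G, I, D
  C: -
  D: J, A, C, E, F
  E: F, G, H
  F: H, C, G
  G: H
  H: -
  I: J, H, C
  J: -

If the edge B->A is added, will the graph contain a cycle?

Adding B→A creates a cycle iff A can already reach B.
Explore from A: no path reaches B. The graph stays acyclic.

No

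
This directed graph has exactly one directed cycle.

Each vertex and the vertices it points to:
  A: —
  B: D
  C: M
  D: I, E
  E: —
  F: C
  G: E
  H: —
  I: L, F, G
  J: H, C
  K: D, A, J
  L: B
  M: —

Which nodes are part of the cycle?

B, D, I, L

DFS with gray/black marking from D:
D gray
  I gray
    L gray
      B gray
        B→D: D is gray → back edge
Back edge closes the cycle D → I → L → B → D; its vertices are {B, D, I, L}.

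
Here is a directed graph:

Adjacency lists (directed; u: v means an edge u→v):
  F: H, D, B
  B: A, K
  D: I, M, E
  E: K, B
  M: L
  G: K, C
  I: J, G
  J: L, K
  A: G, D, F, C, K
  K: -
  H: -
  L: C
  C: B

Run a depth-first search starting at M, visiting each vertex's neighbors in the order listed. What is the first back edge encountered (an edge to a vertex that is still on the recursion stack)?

DFS from M (visiting each vertex's neighbors in the order listed); mark gray on enter, black on exit:
M gray
  L gray
    C gray
      B gray
        A gray
          G gray
            K gray
            K black
            G→C: C is gray → back edge
First back edge: G → C.

G→C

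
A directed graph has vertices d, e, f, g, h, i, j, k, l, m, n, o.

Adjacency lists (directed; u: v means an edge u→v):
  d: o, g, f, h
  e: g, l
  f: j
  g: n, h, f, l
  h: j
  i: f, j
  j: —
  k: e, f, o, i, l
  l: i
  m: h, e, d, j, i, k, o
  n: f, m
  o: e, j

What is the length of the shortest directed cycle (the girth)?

For each vertex v, BFS finds the shortest path from v back to v.
The shortest such closed walk is m → e → g → n → m, length 4.

4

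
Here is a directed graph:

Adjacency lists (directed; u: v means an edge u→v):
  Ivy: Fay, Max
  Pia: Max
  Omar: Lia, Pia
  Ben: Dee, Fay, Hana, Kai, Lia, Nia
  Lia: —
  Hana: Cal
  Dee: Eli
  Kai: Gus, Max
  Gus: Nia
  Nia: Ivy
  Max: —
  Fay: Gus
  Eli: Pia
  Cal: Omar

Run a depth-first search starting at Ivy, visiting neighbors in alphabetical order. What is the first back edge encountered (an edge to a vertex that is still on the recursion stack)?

DFS from Ivy (visiting neighbors in alphabetical order); mark gray on enter, black on exit:
Ivy gray
  Fay gray
    Gus gray
      Nia gray
        Nia→Ivy: Ivy is gray → back edge
First back edge: Nia → Ivy.

Nia→Ivy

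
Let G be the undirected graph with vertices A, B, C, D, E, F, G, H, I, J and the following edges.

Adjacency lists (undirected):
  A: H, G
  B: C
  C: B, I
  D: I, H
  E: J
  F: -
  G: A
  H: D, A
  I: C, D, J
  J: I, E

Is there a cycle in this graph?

No

DFS, tracking each vertex's parent; an edge to a visited non-parent vertex closes a cycle.
Start from C:
visit C (parent –)
  visit B (parent C)
    B–C: parent, skip
  visit I (parent C)
    I–C: parent, skip
    visit D (parent I)
      D–I: parent, skip
      visit H (parent D)
        H–D: parent, skip
        visit A (parent H)
          A–H: parent, skip
          visit G (parent A)
            G–A: parent, skip
    visit J (parent I)
      J–I: parent, skip
      visit E (parent J)
        E–J: parent, skip
visit F (parent –)
No non-parent visited neighbor found — the graph is a forest.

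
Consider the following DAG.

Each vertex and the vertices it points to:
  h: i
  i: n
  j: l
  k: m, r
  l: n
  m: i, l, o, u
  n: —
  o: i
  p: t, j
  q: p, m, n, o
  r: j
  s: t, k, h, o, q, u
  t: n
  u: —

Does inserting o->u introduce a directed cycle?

No

Adding o→u creates a cycle iff u can already reach o.
Explore from u: no path reaches o. The graph stays acyclic.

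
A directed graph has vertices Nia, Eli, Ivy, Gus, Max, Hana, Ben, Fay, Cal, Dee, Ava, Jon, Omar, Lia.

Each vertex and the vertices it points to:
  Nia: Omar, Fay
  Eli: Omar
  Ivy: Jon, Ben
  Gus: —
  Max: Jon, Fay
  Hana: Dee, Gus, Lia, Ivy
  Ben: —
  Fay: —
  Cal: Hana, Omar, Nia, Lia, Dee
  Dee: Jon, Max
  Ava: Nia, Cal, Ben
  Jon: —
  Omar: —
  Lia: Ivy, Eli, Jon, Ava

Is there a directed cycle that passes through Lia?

Yes

Lia is on a cycle iff Lia can reach itself via ≥1 edge.
Lia → Ava → Cal → Lia — yes.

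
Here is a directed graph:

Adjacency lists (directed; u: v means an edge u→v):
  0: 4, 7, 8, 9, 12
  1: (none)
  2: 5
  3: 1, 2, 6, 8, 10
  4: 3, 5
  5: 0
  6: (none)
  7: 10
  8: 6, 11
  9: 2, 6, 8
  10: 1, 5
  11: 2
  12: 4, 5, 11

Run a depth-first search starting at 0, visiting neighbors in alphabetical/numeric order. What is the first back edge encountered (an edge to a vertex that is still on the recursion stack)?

5→0

DFS from 0 (visiting neighbors in alphabetical/numeric order); mark gray on enter, black on exit:
0 gray
  4 gray
    3 gray
      1 gray
      1 black
      2 gray
        5 gray
          5→0: 0 is gray → back edge
First back edge: 5 → 0.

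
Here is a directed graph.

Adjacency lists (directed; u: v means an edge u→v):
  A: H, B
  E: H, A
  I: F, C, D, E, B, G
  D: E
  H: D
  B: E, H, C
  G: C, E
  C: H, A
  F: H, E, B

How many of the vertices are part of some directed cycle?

A vertex is on a directed cycle iff it belongs to a strongly connected component of size ≥ 2 (or has a self-loop).
The vertices on cycles are {A, B, C, D, E, H} — 6 in total.

6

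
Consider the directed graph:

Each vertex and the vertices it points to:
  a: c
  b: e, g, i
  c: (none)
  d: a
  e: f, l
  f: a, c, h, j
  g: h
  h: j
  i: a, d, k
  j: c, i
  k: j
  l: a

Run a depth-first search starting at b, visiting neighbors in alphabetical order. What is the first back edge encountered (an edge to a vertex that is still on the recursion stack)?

k→j

DFS from b (visiting neighbors in alphabetical order); mark gray on enter, black on exit:
b gray
  e gray
    f gray
      a gray
        c gray
        c black
      a black
      f→c: c black — skip
      h gray
        j gray
          j→c: c black — skip
          i gray
            i→a: a black — skip
            d gray
              d→a: a black — skip
            d black
            k gray
              k→j: j is gray → back edge
First back edge: k → j.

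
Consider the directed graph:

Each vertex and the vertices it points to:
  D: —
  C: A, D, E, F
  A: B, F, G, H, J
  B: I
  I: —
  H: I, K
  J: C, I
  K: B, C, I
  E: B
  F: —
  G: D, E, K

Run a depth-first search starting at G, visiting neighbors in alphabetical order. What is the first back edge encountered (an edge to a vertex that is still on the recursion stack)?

A->G

DFS from G (visiting neighbors in alphabetical order); mark gray on enter, black on exit:
G gray
  D gray
  D black
  E gray
    B gray
      I gray
      I black
    B black
  E black
  K gray
    K→B: B black — skip
    C gray
      A gray
        A→B: B black — skip
        F gray
        F black
        A→G: G is gray → back edge
First back edge: A → G.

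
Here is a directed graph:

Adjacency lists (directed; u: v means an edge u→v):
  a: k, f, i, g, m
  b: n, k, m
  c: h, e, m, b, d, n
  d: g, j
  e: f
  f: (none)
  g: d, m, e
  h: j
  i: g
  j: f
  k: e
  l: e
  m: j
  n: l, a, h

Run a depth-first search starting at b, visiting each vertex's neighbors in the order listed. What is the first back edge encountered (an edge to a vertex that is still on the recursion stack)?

DFS from b (visiting each vertex's neighbors in the order listed); mark gray on enter, black on exit:
b gray
  n gray
    l gray
      e gray
        f gray
        f black
      e black
    l black
    a gray
      k gray
        k→e: e black — skip
      k black
      a→f: f black — skip
      i gray
        g gray
          d gray
            d→g: g is gray → back edge
First back edge: d → g.

d->g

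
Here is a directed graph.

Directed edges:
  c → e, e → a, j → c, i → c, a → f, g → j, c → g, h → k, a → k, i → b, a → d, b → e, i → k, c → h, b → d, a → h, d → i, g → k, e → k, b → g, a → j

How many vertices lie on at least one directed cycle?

8

A vertex is on a directed cycle iff it belongs to a strongly connected component of size ≥ 2 (or has a self-loop).
The vertices on cycles are {a, b, c, d, e, g, i, j} — 8 in total.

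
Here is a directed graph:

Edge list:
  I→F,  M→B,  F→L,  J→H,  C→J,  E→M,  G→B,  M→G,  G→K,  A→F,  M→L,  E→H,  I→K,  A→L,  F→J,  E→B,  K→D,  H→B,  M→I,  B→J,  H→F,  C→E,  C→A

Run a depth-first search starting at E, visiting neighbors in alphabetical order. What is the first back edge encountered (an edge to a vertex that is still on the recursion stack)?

H->B

DFS from E (visiting neighbors in alphabetical order); mark gray on enter, black on exit:
E gray
  B gray
    J gray
      H gray
        H→B: B is gray → back edge
First back edge: H → B.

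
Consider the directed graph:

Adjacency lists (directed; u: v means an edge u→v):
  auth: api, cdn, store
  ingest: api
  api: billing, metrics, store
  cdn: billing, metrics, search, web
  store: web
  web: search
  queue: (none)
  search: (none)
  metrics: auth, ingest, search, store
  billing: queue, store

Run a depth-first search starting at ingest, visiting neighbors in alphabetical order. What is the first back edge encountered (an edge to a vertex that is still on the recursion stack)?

DFS from ingest (visiting neighbors in alphabetical order); mark gray on enter, black on exit:
ingest gray
  api gray
    billing gray
      queue gray
      queue black
      store gray
        web gray
          search gray
          search black
        web black
      store black
    billing black
    metrics gray
      auth gray
        auth→api: api is gray → back edge
First back edge: auth → api.

auth→api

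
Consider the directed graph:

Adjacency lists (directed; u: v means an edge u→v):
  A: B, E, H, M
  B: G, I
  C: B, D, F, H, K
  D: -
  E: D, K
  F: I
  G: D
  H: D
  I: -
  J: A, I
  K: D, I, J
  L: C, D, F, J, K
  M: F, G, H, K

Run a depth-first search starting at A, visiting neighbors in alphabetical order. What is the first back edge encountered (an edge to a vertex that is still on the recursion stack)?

J→A

DFS from A (visiting neighbors in alphabetical order); mark gray on enter, black on exit:
A gray
  B gray
    G gray
      D gray
      D black
    G black
    I gray
    I black
  B black
  E gray
    E→D: D black — skip
    K gray
      K→D: D black — skip
      K→I: I black — skip
      J gray
        J→A: A is gray → back edge
First back edge: J → A.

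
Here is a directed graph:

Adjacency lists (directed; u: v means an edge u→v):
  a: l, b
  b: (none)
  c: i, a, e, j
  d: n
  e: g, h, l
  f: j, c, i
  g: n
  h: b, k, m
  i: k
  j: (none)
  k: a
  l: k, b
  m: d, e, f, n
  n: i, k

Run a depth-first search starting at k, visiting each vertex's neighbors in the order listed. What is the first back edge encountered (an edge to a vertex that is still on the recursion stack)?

DFS from k (visiting each vertex's neighbors in the order listed); mark gray on enter, black on exit:
k gray
  a gray
    l gray
      l→k: k is gray → back edge
First back edge: l → k.

l→k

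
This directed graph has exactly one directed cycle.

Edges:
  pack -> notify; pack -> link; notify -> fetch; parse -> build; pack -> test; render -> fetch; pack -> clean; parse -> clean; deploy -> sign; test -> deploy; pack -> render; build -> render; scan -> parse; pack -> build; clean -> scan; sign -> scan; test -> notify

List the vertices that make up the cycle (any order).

scan, clean, parse

DFS with gray/black marking from clean:
clean gray
  scan gray
    parse gray
      build gray
        render gray
          fetch gray
          fetch black
        render black
      build black
      parse→clean: clean is gray → back edge
Back edge closes the cycle clean → scan → parse → clean; its vertices are {scan, clean, parse}.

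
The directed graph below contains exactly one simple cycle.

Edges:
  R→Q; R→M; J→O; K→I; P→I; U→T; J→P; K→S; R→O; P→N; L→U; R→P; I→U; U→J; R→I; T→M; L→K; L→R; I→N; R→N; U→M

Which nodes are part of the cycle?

DFS with gray/black marking from U:
U gray
  T gray
    M gray
    M black
  T black
  J gray
    O gray
    O black
    P gray
      I gray
        I→U: U is gray → back edge
Back edge closes the cycle U → J → P → I → U; its vertices are {I, J, P, U}.

I, J, P, U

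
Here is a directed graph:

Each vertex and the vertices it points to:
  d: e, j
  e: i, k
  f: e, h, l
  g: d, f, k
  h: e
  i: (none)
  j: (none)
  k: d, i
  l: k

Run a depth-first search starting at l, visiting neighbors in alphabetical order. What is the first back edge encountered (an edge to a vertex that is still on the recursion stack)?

e->k

DFS from l (visiting neighbors in alphabetical order); mark gray on enter, black on exit:
l gray
  k gray
    d gray
      e gray
        i gray
        i black
        e→k: k is gray → back edge
First back edge: e → k.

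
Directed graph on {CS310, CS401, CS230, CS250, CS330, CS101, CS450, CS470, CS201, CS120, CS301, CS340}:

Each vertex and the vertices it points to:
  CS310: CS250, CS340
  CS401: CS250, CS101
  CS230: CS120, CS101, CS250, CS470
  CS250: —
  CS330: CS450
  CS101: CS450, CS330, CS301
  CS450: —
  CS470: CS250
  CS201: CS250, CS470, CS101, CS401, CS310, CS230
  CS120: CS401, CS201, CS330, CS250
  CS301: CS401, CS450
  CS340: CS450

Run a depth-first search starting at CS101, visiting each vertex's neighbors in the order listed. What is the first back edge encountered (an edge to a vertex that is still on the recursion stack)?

CS401→CS101

DFS from CS101 (visiting each vertex's neighbors in the order listed); mark gray on enter, black on exit:
CS101 gray
  CS450 gray
  CS450 black
  CS330 gray
    CS330→CS450: CS450 black — skip
  CS330 black
  CS301 gray
    CS401 gray
      CS250 gray
      CS250 black
      CS401→CS101: CS101 is gray → back edge
First back edge: CS401 → CS101.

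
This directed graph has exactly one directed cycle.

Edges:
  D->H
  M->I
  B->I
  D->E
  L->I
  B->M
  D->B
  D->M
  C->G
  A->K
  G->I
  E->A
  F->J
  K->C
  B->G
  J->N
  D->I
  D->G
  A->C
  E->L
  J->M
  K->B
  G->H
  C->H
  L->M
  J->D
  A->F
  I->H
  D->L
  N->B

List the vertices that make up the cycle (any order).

DFS with gray/black marking from E:
E gray
  A gray
    K gray
      B gray
        G gray
          H gray
          H black
          I gray
            I→H: H black — skip
          I black
        G black
        M gray
          M→I: I black — skip
        M black
        B→I: I black — skip
      B black
      C gray
        C→G: G black — skip
        C→H: H black — skip
      C black
    K black
    F gray
      J gray
        N gray
          N→B: B black — skip
        N black
        D gray
          D→B: B black — skip
          D→M: M black — skip
          D→H: H black — skip
          D→I: I black — skip
          D→E: E is gray → back edge
Back edge closes the cycle E → A → F → J → D → E; its vertices are {A, D, E, F, J}.

A, D, E, F, J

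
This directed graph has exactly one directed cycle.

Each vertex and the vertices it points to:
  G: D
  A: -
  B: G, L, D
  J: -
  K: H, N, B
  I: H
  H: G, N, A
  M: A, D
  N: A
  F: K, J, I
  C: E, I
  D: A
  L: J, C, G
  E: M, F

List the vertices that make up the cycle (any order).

B, C, E, F, K, L

DFS with gray/black marking from C:
C gray
  E gray
    M gray
      A gray
      A black
      D gray
        D→A: A black — skip
      D black
    M black
    F gray
      K gray
        H gray
          G gray
            G→D: D black — skip
          G black
          N gray
            N→A: A black — skip
          N black
          H→A: A black — skip
        H black
        K→N: N black — skip
        B gray
          B→G: G black — skip
          L gray
            J gray
            J black
            L→C: C is gray → back edge
Back edge closes the cycle C → E → F → K → B → L → C; its vertices are {B, C, E, F, K, L}.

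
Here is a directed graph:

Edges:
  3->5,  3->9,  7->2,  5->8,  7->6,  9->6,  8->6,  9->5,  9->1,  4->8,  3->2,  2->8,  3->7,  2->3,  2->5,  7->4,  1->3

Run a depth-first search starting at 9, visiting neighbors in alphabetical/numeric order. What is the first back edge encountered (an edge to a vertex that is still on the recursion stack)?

DFS from 9 (visiting neighbors in alphabetical/numeric order); mark gray on enter, black on exit:
9 gray
  1 gray
    3 gray
      2 gray
        2→3: 3 is gray → back edge
First back edge: 2 → 3.

2→3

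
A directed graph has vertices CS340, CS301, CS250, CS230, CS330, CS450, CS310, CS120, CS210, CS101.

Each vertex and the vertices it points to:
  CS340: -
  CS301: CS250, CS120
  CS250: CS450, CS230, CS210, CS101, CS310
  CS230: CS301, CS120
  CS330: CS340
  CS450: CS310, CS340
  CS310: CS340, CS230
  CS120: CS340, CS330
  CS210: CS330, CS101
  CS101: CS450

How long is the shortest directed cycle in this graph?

3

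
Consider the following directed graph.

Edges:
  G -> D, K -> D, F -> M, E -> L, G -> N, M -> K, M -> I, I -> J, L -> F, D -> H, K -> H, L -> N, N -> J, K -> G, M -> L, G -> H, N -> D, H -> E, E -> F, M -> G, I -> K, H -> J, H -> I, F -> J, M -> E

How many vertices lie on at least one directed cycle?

A vertex is on a directed cycle iff it belongs to a strongly connected component of size ≥ 2 (or has a self-loop).
The vertices on cycles are {D, E, F, G, H, I, K, L, M, N} — 10 in total.

10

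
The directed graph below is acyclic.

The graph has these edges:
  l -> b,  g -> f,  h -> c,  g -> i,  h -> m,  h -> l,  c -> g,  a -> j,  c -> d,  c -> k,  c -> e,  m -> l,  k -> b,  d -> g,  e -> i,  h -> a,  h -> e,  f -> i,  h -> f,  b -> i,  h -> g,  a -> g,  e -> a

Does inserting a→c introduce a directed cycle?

Adding a→c creates a cycle iff c can already reach a.
Path from c: c → e → a.
So c → … → a → c is a cycle.

Yes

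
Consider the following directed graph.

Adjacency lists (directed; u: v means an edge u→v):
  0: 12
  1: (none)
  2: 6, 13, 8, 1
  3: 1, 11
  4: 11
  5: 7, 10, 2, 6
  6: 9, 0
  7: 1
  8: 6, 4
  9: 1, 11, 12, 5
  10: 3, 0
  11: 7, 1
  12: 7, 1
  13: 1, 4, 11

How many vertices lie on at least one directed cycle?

A vertex is on a directed cycle iff it belongs to a strongly connected component of size ≥ 2 (or has a self-loop).
The vertices on cycles are {2, 5, 6, 8, 9} — 5 in total.

5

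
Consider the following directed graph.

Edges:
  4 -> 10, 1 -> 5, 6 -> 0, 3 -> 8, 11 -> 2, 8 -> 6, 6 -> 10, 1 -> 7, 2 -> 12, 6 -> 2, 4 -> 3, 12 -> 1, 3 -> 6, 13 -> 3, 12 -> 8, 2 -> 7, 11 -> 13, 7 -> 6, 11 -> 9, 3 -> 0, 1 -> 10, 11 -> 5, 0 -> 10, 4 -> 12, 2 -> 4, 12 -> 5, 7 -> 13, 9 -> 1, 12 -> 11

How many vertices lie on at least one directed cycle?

11

A vertex is on a directed cycle iff it belongs to a strongly connected component of size ≥ 2 (or has a self-loop).
The vertices on cycles are {1, 2, 3, 4, 6, 7, 8, 9, 11, 12, 13} — 11 in total.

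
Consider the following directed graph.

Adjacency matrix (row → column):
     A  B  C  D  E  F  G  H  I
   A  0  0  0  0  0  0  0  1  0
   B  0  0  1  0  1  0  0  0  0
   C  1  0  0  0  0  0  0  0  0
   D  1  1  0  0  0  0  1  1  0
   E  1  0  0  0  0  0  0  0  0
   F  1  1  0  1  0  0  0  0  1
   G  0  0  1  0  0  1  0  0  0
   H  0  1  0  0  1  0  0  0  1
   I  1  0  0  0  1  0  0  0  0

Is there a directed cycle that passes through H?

H is on a cycle iff H can reach itself via ≥1 edge.
H → I → A → H — yes.

Yes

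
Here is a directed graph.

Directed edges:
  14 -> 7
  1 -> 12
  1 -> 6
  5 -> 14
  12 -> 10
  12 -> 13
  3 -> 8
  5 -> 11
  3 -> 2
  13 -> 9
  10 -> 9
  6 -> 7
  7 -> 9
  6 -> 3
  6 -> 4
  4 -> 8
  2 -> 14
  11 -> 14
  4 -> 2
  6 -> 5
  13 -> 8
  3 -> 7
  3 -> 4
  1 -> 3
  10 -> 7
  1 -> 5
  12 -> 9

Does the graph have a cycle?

No

DFS with white/gray/black marking, starting from 3:
3 gray
  8 gray
  8 black
  7 gray
    9 gray
    9 black
  7 black
  2 gray
    14 gray
      14→7: 7 black — skip
    14 black
  2 black
  4 gray
    4→8: 8 black — skip
    4→2: 2 black — skip
  4 black
3 black
1 gray
  5 gray
    11 gray
      11→14: 14 black — skip
    11 black
    5→14: 14 black — skip
  5 black
  6 gray
    6→7: 7 black — skip
    6→5: 5 black — skip
    6→3: 3 black — skip
    6→4: 4 black — skip
  6 black
  1→3: 3 black — skip
  12 gray
    10 gray
      10→9: 9 black — skip
      10→7: 7 black — skip
    10 black
    12→9: 9 black — skip
    13 gray
      13→8: 8 black — skip
      13→9: 9 black — skip
    13 black
  12 black
1 black
Every edge goes to a white or black vertex — no back edge, so the graph is acyclic.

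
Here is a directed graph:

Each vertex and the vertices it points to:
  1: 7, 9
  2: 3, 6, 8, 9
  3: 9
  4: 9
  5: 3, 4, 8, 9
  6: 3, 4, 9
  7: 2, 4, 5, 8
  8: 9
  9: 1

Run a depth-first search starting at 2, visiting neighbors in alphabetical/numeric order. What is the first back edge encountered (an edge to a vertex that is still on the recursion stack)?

7→2

DFS from 2 (visiting neighbors in alphabetical/numeric order); mark gray on enter, black on exit:
2 gray
  3 gray
    9 gray
      1 gray
        7 gray
          7→2: 2 is gray → back edge
First back edge: 7 → 2.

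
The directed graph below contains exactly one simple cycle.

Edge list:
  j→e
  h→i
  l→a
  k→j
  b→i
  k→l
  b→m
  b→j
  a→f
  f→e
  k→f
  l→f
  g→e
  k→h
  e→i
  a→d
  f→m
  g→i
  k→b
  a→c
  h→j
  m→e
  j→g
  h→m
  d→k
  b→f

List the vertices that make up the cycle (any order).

DFS with gray/black marking from k:
k gray
  b gray
    j gray
      e gray
        i gray
        i black
      e black
      g gray
        g→i: i black — skip
        g→e: e black — skip
      g black
    j black
    f gray
      m gray
        m→e: e black — skip
      m black
      f→e: e black — skip
    f black
    b→i: i black — skip
    b→m: m black — skip
  b black
  k→f: f black — skip
  k→j: j black — skip
  l gray
    a gray
      d gray
        d→k: k is gray → back edge
Back edge closes the cycle k → l → a → d → k; its vertices are {a, d, k, l}.

a, d, k, l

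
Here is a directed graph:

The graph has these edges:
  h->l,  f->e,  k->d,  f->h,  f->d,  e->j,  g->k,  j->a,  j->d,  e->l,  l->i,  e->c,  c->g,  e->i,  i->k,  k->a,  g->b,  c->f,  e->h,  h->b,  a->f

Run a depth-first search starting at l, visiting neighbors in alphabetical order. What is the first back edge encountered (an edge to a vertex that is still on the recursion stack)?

c→f

DFS from l (visiting neighbors in alphabetical order); mark gray on enter, black on exit:
l gray
  i gray
    k gray
      a gray
        f gray
          d gray
          d black
          e gray
            c gray
              c→f: f is gray → back edge
First back edge: c → f.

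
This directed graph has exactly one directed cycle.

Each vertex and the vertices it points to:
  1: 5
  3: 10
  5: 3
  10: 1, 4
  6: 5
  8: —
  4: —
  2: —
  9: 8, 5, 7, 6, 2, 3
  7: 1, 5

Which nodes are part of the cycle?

1, 3, 5, 10

DFS with gray/black marking from 3:
3 gray
  10 gray
    1 gray
      5 gray
        5→3: 3 is gray → back edge
Back edge closes the cycle 3 → 10 → 1 → 5 → 3; its vertices are {1, 3, 5, 10}.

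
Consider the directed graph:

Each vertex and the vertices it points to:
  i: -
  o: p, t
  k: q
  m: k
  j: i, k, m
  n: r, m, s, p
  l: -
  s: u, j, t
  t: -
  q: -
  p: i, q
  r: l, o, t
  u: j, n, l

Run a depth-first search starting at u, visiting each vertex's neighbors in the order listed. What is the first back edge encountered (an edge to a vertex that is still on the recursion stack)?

DFS from u (visiting each vertex's neighbors in the order listed); mark gray on enter, black on exit:
u gray
  j gray
    i gray
    i black
    k gray
      q gray
      q black
    k black
    m gray
      m→k: k black — skip
    m black
  j black
  n gray
    r gray
      l gray
      l black
      o gray
        p gray
          p→i: i black — skip
          p→q: q black — skip
        p black
        t gray
        t black
      o black
      r→t: t black — skip
    r black
    n→m: m black — skip
    s gray
      s→u: u is gray → back edge
First back edge: s → u.

s→u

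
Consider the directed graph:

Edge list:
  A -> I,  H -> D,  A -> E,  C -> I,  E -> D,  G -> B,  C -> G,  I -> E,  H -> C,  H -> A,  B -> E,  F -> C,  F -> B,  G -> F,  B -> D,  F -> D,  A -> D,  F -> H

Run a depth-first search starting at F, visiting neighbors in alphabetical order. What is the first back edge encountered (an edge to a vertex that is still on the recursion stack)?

DFS from F (visiting neighbors in alphabetical order); mark gray on enter, black on exit:
F gray
  B gray
    D gray
    D black
    E gray
      E→D: D black — skip
    E black
  B black
  C gray
    G gray
      G→B: B black — skip
      G→F: F is gray → back edge
First back edge: G → F.

G→F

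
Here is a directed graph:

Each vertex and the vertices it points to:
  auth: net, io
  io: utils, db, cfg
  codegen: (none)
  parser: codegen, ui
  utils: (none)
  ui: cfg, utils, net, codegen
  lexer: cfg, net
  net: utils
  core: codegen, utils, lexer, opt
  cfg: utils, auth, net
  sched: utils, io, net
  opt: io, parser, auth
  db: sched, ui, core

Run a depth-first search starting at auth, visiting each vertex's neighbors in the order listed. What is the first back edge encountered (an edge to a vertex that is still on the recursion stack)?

sched->io

DFS from auth (visiting each vertex's neighbors in the order listed); mark gray on enter, black on exit:
auth gray
  net gray
    utils gray
    utils black
  net black
  io gray
    io→utils: utils black — skip
    db gray
      sched gray
        sched→utils: utils black — skip
        sched→io: io is gray → back edge
First back edge: sched → io.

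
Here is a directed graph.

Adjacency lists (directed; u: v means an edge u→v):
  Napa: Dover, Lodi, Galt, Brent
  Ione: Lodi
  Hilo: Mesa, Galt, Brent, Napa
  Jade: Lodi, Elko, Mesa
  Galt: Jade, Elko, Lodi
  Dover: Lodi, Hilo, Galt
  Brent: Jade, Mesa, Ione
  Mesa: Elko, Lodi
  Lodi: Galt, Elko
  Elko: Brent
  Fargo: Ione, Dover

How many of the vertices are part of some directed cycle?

10

A vertex is on a directed cycle iff it belongs to a strongly connected component of size ≥ 2 (or has a self-loop).
The vertices on cycles are {Elko, Galt, Hilo, Ione, Jade, Lodi, Mesa, Napa, Brent, Dover} — 10 in total.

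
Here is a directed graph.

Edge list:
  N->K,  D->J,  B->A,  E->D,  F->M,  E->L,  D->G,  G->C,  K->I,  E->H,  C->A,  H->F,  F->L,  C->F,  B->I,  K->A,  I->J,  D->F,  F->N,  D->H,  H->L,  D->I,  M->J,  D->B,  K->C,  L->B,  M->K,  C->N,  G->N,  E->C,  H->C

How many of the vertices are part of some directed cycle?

A vertex is on a directed cycle iff it belongs to a strongly connected component of size ≥ 2 (or has a self-loop).
The vertices on cycles are {C, F, K, M, N} — 5 in total.

5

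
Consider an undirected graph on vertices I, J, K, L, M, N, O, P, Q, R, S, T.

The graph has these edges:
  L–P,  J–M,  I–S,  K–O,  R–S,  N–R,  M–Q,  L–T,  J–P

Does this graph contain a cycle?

No

DFS, tracking each vertex's parent; an edge to a visited non-parent vertex closes a cycle.
Start from R:
visit R (parent –)
  visit N (parent R)
    N–R: parent, skip
  visit S (parent R)
    visit I (parent S)
      I–S: parent, skip
    S–R: parent, skip
visit J (parent –)
  visit P (parent J)
    P–J: parent, skip
    visit L (parent P)
      L–P: parent, skip
      visit T (parent L)
        T–L: parent, skip
  visit M (parent J)
    M–J: parent, skip
    visit Q (parent M)
      Q–M: parent, skip
visit K (parent –)
  visit O (parent K)
    O–K: parent, skip
No non-parent visited neighbor found — the graph is a forest.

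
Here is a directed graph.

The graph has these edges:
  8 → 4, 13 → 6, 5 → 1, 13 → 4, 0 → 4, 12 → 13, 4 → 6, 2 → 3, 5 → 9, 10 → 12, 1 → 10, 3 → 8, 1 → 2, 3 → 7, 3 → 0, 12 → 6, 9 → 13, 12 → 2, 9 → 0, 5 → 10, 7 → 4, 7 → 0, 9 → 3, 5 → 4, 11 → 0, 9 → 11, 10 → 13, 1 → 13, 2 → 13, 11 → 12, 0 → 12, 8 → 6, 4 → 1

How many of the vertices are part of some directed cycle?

A vertex is on a directed cycle iff it belongs to a strongly connected component of size ≥ 2 (or has a self-loop).
The vertices on cycles are {0, 1, 2, 3, 4, 7, 8, 10, 12, 13} — 10 in total.

10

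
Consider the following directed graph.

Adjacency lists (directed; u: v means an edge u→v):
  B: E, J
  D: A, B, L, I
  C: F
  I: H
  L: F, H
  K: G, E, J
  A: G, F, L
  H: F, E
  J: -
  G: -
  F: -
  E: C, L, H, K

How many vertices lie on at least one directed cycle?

4

A vertex is on a directed cycle iff it belongs to a strongly connected component of size ≥ 2 (or has a self-loop).
The vertices on cycles are {E, H, K, L} — 4 in total.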